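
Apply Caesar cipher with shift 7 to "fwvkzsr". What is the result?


Caesar cipher: shift "fwvkzsr" by 7
  'f' (pos 5) + 7 = pos 12 = 'm'
  'w' (pos 22) + 7 = pos 3 = 'd'
  'v' (pos 21) + 7 = pos 2 = 'c'
  'k' (pos 10) + 7 = pos 17 = 'r'
  'z' (pos 25) + 7 = pos 6 = 'g'
  's' (pos 18) + 7 = pos 25 = 'z'
  'r' (pos 17) + 7 = pos 24 = 'y'
Result: mdcrgzy

mdcrgzy


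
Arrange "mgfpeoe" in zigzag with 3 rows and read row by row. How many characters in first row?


Zigzag "mgfpeoe" into 3 rows:
Placing characters:
  'm' => row 0
  'g' => row 1
  'f' => row 2
  'p' => row 1
  'e' => row 0
  'o' => row 1
  'e' => row 2
Rows:
  Row 0: "me"
  Row 1: "gpo"
  Row 2: "fe"
First row length: 2

2


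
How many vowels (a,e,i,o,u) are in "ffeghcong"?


Input: ffeghcong
Checking each character:
  'f' at position 0: consonant
  'f' at position 1: consonant
  'e' at position 2: vowel (running total: 1)
  'g' at position 3: consonant
  'h' at position 4: consonant
  'c' at position 5: consonant
  'o' at position 6: vowel (running total: 2)
  'n' at position 7: consonant
  'g' at position 8: consonant
Total vowels: 2

2


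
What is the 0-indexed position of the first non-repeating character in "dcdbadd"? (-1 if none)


Input: dcdbadd
Character frequencies:
  'a': 1
  'b': 1
  'c': 1
  'd': 4
Scanning left to right for freq == 1:
  Position 0 ('d'): freq=4, skip
  Position 1 ('c'): unique! => answer = 1

1


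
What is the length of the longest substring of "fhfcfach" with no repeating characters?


Input: "fhfcfach"
Sliding window (track last position of each char):
  Position 0 ('f'): window [0,0] length 1 -- new best
  Position 1 ('h'): window [0,1] length 2 -- new best
  Position 2 ('f'): repeat (last at 0), move window start to 1
  Position 2 ('f'): window [1,2] length 2
  Position 3 ('c'): window [1,3] length 3 -- new best
  Position 4 ('f'): repeat (last at 2), move window start to 3
  Position 4 ('f'): window [3,4] length 2
  Position 5 ('a'): window [3,5] length 3
  Position 6 ('c'): repeat (last at 3), move window start to 4
  Position 6 ('c'): window [4,6] length 3
  Position 7 ('h'): window [4,7] length 4 -- new best
Longest substring with no repeats: "fach" with length 4

4


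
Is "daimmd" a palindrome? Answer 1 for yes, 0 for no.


Input: daimmd
Reversed: dmmiad
  Compare pos 0 ('d') with pos 5 ('d'): match
  Compare pos 1 ('a') with pos 4 ('m'): MISMATCH
  Compare pos 2 ('i') with pos 3 ('m'): MISMATCH
Result: not a palindrome

0


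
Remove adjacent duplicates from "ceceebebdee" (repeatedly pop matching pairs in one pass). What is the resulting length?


Input: ceceebebdee
Stack-based adjacent duplicate removal:
  Read 'c': push. Stack: c
  Read 'e': push. Stack: ce
  Read 'c': push. Stack: cec
  Read 'e': push. Stack: cece
  Read 'e': matches stack top 'e' => pop. Stack: cec
  Read 'b': push. Stack: cecb
  Read 'e': push. Stack: cecbe
  Read 'b': push. Stack: cecbeb
  Read 'd': push. Stack: cecbebd
  Read 'e': push. Stack: cecbebde
  Read 'e': matches stack top 'e' => pop. Stack: cecbebd
Final stack: "cecbebd" (length 7)

7


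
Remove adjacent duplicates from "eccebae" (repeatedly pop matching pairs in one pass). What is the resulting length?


Input: eccebae
Stack-based adjacent duplicate removal:
  Read 'e': push. Stack: e
  Read 'c': push. Stack: ec
  Read 'c': matches stack top 'c' => pop. Stack: e
  Read 'e': matches stack top 'e' => pop. Stack: (empty)
  Read 'b': push. Stack: b
  Read 'a': push. Stack: ba
  Read 'e': push. Stack: bae
Final stack: "bae" (length 3)

3


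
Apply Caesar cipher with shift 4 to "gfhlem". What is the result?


Caesar cipher: shift "gfhlem" by 4
  'g' (pos 6) + 4 = pos 10 = 'k'
  'f' (pos 5) + 4 = pos 9 = 'j'
  'h' (pos 7) + 4 = pos 11 = 'l'
  'l' (pos 11) + 4 = pos 15 = 'p'
  'e' (pos 4) + 4 = pos 8 = 'i'
  'm' (pos 12) + 4 = pos 16 = 'q'
Result: kjlpiq

kjlpiq


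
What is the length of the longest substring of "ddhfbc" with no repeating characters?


Input: "ddhfbc"
Sliding window (track last position of each char):
  Position 0 ('d'): window [0,0] length 1 -- new best
  Position 1 ('d'): repeat (last at 0), move window start to 1
  Position 1 ('d'): window [1,1] length 1
  Position 2 ('h'): window [1,2] length 2 -- new best
  Position 3 ('f'): window [1,3] length 3 -- new best
  Position 4 ('b'): window [1,4] length 4 -- new best
  Position 5 ('c'): window [1,5] length 5 -- new best
Longest substring with no repeats: "dhfbc" with length 5

5


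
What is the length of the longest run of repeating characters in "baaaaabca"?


Input: "baaaaabca"
Scanning for longest run:
  Position 1 ('a'): new char, reset run to 1
  Position 2 ('a'): continues run of 'a', length=2
  Position 3 ('a'): continues run of 'a', length=3
  Position 4 ('a'): continues run of 'a', length=4
  Position 5 ('a'): continues run of 'a', length=5
  Position 6 ('b'): new char, reset run to 1
  Position 7 ('c'): new char, reset run to 1
  Position 8 ('a'): new char, reset run to 1
Longest run: 'a' with length 5

5


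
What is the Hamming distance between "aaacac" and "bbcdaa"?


Comparing "aaacac" and "bbcdaa" position by position:
  Position 0: 'a' vs 'b' => differ
  Position 1: 'a' vs 'b' => differ
  Position 2: 'a' vs 'c' => differ
  Position 3: 'c' vs 'd' => differ
  Position 4: 'a' vs 'a' => same
  Position 5: 'c' vs 'a' => differ
Total differences (Hamming distance): 5

5


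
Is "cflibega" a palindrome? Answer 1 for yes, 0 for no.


Input: cflibega
Reversed: agebilfc
  Compare pos 0 ('c') with pos 7 ('a'): MISMATCH
  Compare pos 1 ('f') with pos 6 ('g'): MISMATCH
  Compare pos 2 ('l') with pos 5 ('e'): MISMATCH
  Compare pos 3 ('i') with pos 4 ('b'): MISMATCH
Result: not a palindrome

0


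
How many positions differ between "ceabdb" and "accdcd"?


Comparing "ceabdb" and "accdcd" position by position:
  Position 0: 'c' vs 'a' => DIFFER
  Position 1: 'e' vs 'c' => DIFFER
  Position 2: 'a' vs 'c' => DIFFER
  Position 3: 'b' vs 'd' => DIFFER
  Position 4: 'd' vs 'c' => DIFFER
  Position 5: 'b' vs 'd' => DIFFER
Positions that differ: 6

6


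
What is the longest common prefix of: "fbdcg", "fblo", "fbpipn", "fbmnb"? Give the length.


Words: fbdcg, fblo, fbpipn, fbmnb
  Position 0: all 'f' => match
  Position 1: all 'b' => match
  Position 2: ('d', 'l', 'p', 'm') => mismatch, stop
LCP = "fb" (length 2)

2


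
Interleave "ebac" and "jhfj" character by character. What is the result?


Interleaving "ebac" and "jhfj":
  Position 0: 'e' from first, 'j' from second => "ej"
  Position 1: 'b' from first, 'h' from second => "bh"
  Position 2: 'a' from first, 'f' from second => "af"
  Position 3: 'c' from first, 'j' from second => "cj"
Result: ejbhafcj

ejbhafcj


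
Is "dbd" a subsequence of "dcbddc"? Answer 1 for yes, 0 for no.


Check if "dbd" is a subsequence of "dcbddc"
Greedy scan:
  Position 0 ('d'): matches sub[0] = 'd'
  Position 1 ('c'): no match needed
  Position 2 ('b'): matches sub[1] = 'b'
  Position 3 ('d'): matches sub[2] = 'd'
  Position 4 ('d'): no match needed
  Position 5 ('c'): no match needed
All 3 characters matched => is a subsequence

1


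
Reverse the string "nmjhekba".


Input: nmjhekba
Reading characters right to left:
  Position 7: 'a'
  Position 6: 'b'
  Position 5: 'k'
  Position 4: 'e'
  Position 3: 'h'
  Position 2: 'j'
  Position 1: 'm'
  Position 0: 'n'
Reversed: abkehjmn

abkehjmn


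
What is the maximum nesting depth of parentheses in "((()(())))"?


Input: "((()(())))"
Tracking depth:
  Position 0 '(': depth becomes 1
  Position 1 '(': depth becomes 2
  Position 2 '(': depth becomes 3
  Position 3 ')': depth becomes 2
  Position 4 '(': depth becomes 3
  Position 5 '(': depth becomes 4
  Position 6 ')': depth becomes 3
  Position 7 ')': depth becomes 2
  Position 8 ')': depth becomes 1
  Position 9 ')': depth becomes 0
Maximum depth reached: 4

4


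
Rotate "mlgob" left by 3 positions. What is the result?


Input: "mlgob", rotate left by 3
First 3 characters: "mlg"
Remaining characters: "ob"
Concatenate remaining + first: "ob" + "mlg" = "obmlg"

obmlg


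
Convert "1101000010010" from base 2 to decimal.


Input: "1101000010010" in base 2
Positional expansion:
  Digit '1' (value 1) x 2^12 = 4096
  Digit '1' (value 1) x 2^11 = 2048
  Digit '0' (value 0) x 2^10 = 0
  Digit '1' (value 1) x 2^9 = 512
  Digit '0' (value 0) x 2^8 = 0
  Digit '0' (value 0) x 2^7 = 0
  Digit '0' (value 0) x 2^6 = 0
  Digit '0' (value 0) x 2^5 = 0
  Digit '1' (value 1) x 2^4 = 16
  Digit '0' (value 0) x 2^3 = 0
  Digit '0' (value 0) x 2^2 = 0
  Digit '1' (value 1) x 2^1 = 2
  Digit '0' (value 0) x 2^0 = 0
Sum = 6674

6674


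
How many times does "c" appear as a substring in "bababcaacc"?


Searching for "c" in "bababcaacc"
Scanning each position:
  Position 0: "b" => no
  Position 1: "a" => no
  Position 2: "b" => no
  Position 3: "a" => no
  Position 4: "b" => no
  Position 5: "c" => MATCH
  Position 6: "a" => no
  Position 7: "a" => no
  Position 8: "c" => MATCH
  Position 9: "c" => MATCH
Total occurrences: 3

3


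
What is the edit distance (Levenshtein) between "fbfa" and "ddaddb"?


Computing edit distance: "fbfa" -> "ddaddb"
DP table:
           d    d    a    d    d    b
      0    1    2    3    4    5    6
  f   1    1    2    3    4    5    6
  b   2    2    2    3    4    5    5
  f   3    3    3    3    4    5    6
  a   4    4    4    3    4    5    6
Edit distance = dp[4][6] = 6

6


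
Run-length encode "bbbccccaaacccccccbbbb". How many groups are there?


Input: bbbccccaaacccccccbbbb
Scanning for consecutive runs:
  Group 1: 'b' x 3 (positions 0-2)
  Group 2: 'c' x 4 (positions 3-6)
  Group 3: 'a' x 3 (positions 7-9)
  Group 4: 'c' x 7 (positions 10-16)
  Group 5: 'b' x 4 (positions 17-20)
Total groups: 5

5


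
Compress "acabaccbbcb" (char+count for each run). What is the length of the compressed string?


Input: acabaccbbcb
Runs:
  'a' x 1 => "a1"
  'c' x 1 => "c1"
  'a' x 1 => "a1"
  'b' x 1 => "b1"
  'a' x 1 => "a1"
  'c' x 2 => "c2"
  'b' x 2 => "b2"
  'c' x 1 => "c1"
  'b' x 1 => "b1"
Compressed: "a1c1a1b1a1c2b2c1b1"
Compressed length: 18

18


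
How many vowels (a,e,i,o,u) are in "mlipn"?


Input: mlipn
Checking each character:
  'm' at position 0: consonant
  'l' at position 1: consonant
  'i' at position 2: vowel (running total: 1)
  'p' at position 3: consonant
  'n' at position 4: consonant
Total vowels: 1

1


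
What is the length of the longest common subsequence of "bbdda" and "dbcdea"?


LCS of "bbdda" and "dbcdea"
DP table:
           d    b    c    d    e    a
      0    0    0    0    0    0    0
  b   0    0    1    1    1    1    1
  b   0    0    1    1    1    1    1
  d   0    1    1    1    2    2    2
  d   0    1    1    1    2    2    2
  a   0    1    1    1    2    2    3
LCS length = dp[5][6] = 3

3


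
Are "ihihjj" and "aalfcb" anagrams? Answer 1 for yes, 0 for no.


Strings: "ihihjj", "aalfcb"
Sorted first:  hhiijj
Sorted second: aabcfl
Differ at position 0: 'h' vs 'a' => not anagrams

0


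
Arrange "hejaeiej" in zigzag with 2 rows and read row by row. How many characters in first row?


Zigzag "hejaeiej" into 2 rows:
Placing characters:
  'h' => row 0
  'e' => row 1
  'j' => row 0
  'a' => row 1
  'e' => row 0
  'i' => row 1
  'e' => row 0
  'j' => row 1
Rows:
  Row 0: "hjee"
  Row 1: "eaij"
First row length: 4

4


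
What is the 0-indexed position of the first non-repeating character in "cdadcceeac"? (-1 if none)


Input: cdadcceeac
Character frequencies:
  'a': 2
  'c': 4
  'd': 2
  'e': 2
Scanning left to right for freq == 1:
  Position 0 ('c'): freq=4, skip
  Position 1 ('d'): freq=2, skip
  Position 2 ('a'): freq=2, skip
  Position 3 ('d'): freq=2, skip
  Position 4 ('c'): freq=4, skip
  Position 5 ('c'): freq=4, skip
  Position 6 ('e'): freq=2, skip
  Position 7 ('e'): freq=2, skip
  Position 8 ('a'): freq=2, skip
  Position 9 ('c'): freq=4, skip
  No unique character found => answer = -1

-1


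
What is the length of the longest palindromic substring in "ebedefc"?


Input: "ebedefc"
Checking substrings for palindromes:
  [0:3] "ebe" (len 3) => palindrome
  [2:5] "ede" (len 3) => palindrome
Longest palindromic substring: "ebe" with length 3

3


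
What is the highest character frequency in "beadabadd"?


Input: beadabadd
Character counts:
  'a': 3
  'b': 2
  'd': 3
  'e': 1
Maximum frequency: 3

3


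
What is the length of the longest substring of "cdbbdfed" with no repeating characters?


Input: "cdbbdfed"
Sliding window (track last position of each char):
  Position 0 ('c'): window [0,0] length 1 -- new best
  Position 1 ('d'): window [0,1] length 2 -- new best
  Position 2 ('b'): window [0,2] length 3 -- new best
  Position 3 ('b'): repeat (last at 2), move window start to 3
  Position 3 ('b'): window [3,3] length 1
  Position 4 ('d'): window [3,4] length 2
  Position 5 ('f'): window [3,5] length 3
  Position 6 ('e'): window [3,6] length 4 -- new best
  Position 7 ('d'): repeat (last at 4), move window start to 5
  Position 7 ('d'): window [5,7] length 3
Longest substring with no repeats: "bdfe" with length 4

4


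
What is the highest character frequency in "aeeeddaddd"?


Input: aeeeddaddd
Character counts:
  'a': 2
  'd': 5
  'e': 3
Maximum frequency: 5

5


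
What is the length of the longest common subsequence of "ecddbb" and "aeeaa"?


LCS of "ecddbb" and "aeeaa"
DP table:
           a    e    e    a    a
      0    0    0    0    0    0
  e   0    0    1    1    1    1
  c   0    0    1    1    1    1
  d   0    0    1    1    1    1
  d   0    0    1    1    1    1
  b   0    0    1    1    1    1
  b   0    0    1    1    1    1
LCS length = dp[6][5] = 1

1


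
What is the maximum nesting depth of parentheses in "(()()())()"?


Input: "(()()())()"
Tracking depth:
  Position 0 '(': depth becomes 1
  Position 1 '(': depth becomes 2
  Position 2 ')': depth becomes 1
  Position 3 '(': depth becomes 2
  Position 4 ')': depth becomes 1
  Position 5 '(': depth becomes 2
  Position 6 ')': depth becomes 1
  Position 7 ')': depth becomes 0
  Position 8 '(': depth becomes 1
  Position 9 ')': depth becomes 0
Maximum depth reached: 2

2


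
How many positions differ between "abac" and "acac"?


Comparing "abac" and "acac" position by position:
  Position 0: 'a' vs 'a' => same
  Position 1: 'b' vs 'c' => DIFFER
  Position 2: 'a' vs 'a' => same
  Position 3: 'c' vs 'c' => same
Positions that differ: 1

1


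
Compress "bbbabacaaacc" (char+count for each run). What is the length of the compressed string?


Input: bbbabacaaacc
Runs:
  'b' x 3 => "b3"
  'a' x 1 => "a1"
  'b' x 1 => "b1"
  'a' x 1 => "a1"
  'c' x 1 => "c1"
  'a' x 3 => "a3"
  'c' x 2 => "c2"
Compressed: "b3a1b1a1c1a3c2"
Compressed length: 14

14


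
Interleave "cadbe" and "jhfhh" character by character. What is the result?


Interleaving "cadbe" and "jhfhh":
  Position 0: 'c' from first, 'j' from second => "cj"
  Position 1: 'a' from first, 'h' from second => "ah"
  Position 2: 'd' from first, 'f' from second => "df"
  Position 3: 'b' from first, 'h' from second => "bh"
  Position 4: 'e' from first, 'h' from second => "eh"
Result: cjahdfbheh

cjahdfbheh


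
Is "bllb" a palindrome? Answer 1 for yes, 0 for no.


Input: bllb
Reversed: bllb
  Compare pos 0 ('b') with pos 3 ('b'): match
  Compare pos 1 ('l') with pos 2 ('l'): match
Result: palindrome

1


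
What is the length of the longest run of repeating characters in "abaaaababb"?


Input: "abaaaababb"
Scanning for longest run:
  Position 1 ('b'): new char, reset run to 1
  Position 2 ('a'): new char, reset run to 1
  Position 3 ('a'): continues run of 'a', length=2
  Position 4 ('a'): continues run of 'a', length=3
  Position 5 ('a'): continues run of 'a', length=4
  Position 6 ('b'): new char, reset run to 1
  Position 7 ('a'): new char, reset run to 1
  Position 8 ('b'): new char, reset run to 1
  Position 9 ('b'): continues run of 'b', length=2
Longest run: 'a' with length 4

4


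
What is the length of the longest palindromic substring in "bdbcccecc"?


Input: "bdbcccecc"
Checking substrings for palindromes:
  [4:9] "ccecc" (len 5) => palindrome
  [0:3] "bdb" (len 3) => palindrome
  [3:6] "ccc" (len 3) => palindrome
  [5:8] "cec" (len 3) => palindrome
  [3:5] "cc" (len 2) => palindrome
  [4:6] "cc" (len 2) => palindrome
Longest palindromic substring: "ccecc" with length 5

5


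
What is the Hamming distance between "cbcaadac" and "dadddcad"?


Comparing "cbcaadac" and "dadddcad" position by position:
  Position 0: 'c' vs 'd' => differ
  Position 1: 'b' vs 'a' => differ
  Position 2: 'c' vs 'd' => differ
  Position 3: 'a' vs 'd' => differ
  Position 4: 'a' vs 'd' => differ
  Position 5: 'd' vs 'c' => differ
  Position 6: 'a' vs 'a' => same
  Position 7: 'c' vs 'd' => differ
Total differences (Hamming distance): 7

7


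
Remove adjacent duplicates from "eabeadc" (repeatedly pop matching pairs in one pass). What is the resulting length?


Input: eabeadc
Stack-based adjacent duplicate removal:
  Read 'e': push. Stack: e
  Read 'a': push. Stack: ea
  Read 'b': push. Stack: eab
  Read 'e': push. Stack: eabe
  Read 'a': push. Stack: eabea
  Read 'd': push. Stack: eabead
  Read 'c': push. Stack: eabeadc
Final stack: "eabeadc" (length 7)

7


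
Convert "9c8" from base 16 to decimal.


Input: "9c8" in base 16
Positional expansion:
  Digit '9' (value 9) x 16^2 = 2304
  Digit 'c' (value 12) x 16^1 = 192
  Digit '8' (value 8) x 16^0 = 8
Sum = 2504

2504


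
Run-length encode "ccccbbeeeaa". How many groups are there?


Input: ccccbbeeeaa
Scanning for consecutive runs:
  Group 1: 'c' x 4 (positions 0-3)
  Group 2: 'b' x 2 (positions 4-5)
  Group 3: 'e' x 3 (positions 6-8)
  Group 4: 'a' x 2 (positions 9-10)
Total groups: 4

4


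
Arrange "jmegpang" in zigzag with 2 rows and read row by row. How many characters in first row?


Zigzag "jmegpang" into 2 rows:
Placing characters:
  'j' => row 0
  'm' => row 1
  'e' => row 0
  'g' => row 1
  'p' => row 0
  'a' => row 1
  'n' => row 0
  'g' => row 1
Rows:
  Row 0: "jepn"
  Row 1: "mgag"
First row length: 4

4


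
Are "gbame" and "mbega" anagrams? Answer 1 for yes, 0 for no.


Strings: "gbame", "mbega"
Sorted first:  abegm
Sorted second: abegm
Sorted forms match => anagrams

1


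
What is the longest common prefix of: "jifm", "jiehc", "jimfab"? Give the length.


Words: jifm, jiehc, jimfab
  Position 0: all 'j' => match
  Position 1: all 'i' => match
  Position 2: ('f', 'e', 'm') => mismatch, stop
LCP = "ji" (length 2)

2


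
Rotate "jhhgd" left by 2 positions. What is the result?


Input: "jhhgd", rotate left by 2
First 2 characters: "jh"
Remaining characters: "hgd"
Concatenate remaining + first: "hgd" + "jh" = "hgdjh"

hgdjh


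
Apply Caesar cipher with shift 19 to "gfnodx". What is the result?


Caesar cipher: shift "gfnodx" by 19
  'g' (pos 6) + 19 = pos 25 = 'z'
  'f' (pos 5) + 19 = pos 24 = 'y'
  'n' (pos 13) + 19 = pos 6 = 'g'
  'o' (pos 14) + 19 = pos 7 = 'h'
  'd' (pos 3) + 19 = pos 22 = 'w'
  'x' (pos 23) + 19 = pos 16 = 'q'
Result: zyghwq

zyghwq


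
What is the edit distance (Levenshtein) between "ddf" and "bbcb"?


Computing edit distance: "ddf" -> "bbcb"
DP table:
           b    b    c    b
      0    1    2    3    4
  d   1    1    2    3    4
  d   2    2    2    3    4
  f   3    3    3    3    4
Edit distance = dp[3][4] = 4

4


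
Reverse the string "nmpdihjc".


Input: nmpdihjc
Reading characters right to left:
  Position 7: 'c'
  Position 6: 'j'
  Position 5: 'h'
  Position 4: 'i'
  Position 3: 'd'
  Position 2: 'p'
  Position 1: 'm'
  Position 0: 'n'
Reversed: cjhidpmn

cjhidpmn


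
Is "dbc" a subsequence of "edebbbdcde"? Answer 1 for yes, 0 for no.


Check if "dbc" is a subsequence of "edebbbdcde"
Greedy scan:
  Position 0 ('e'): no match needed
  Position 1 ('d'): matches sub[0] = 'd'
  Position 2 ('e'): no match needed
  Position 3 ('b'): matches sub[1] = 'b'
  Position 4 ('b'): no match needed
  Position 5 ('b'): no match needed
  Position 6 ('d'): no match needed
  Position 7 ('c'): matches sub[2] = 'c'
  Position 8 ('d'): no match needed
  Position 9 ('e'): no match needed
All 3 characters matched => is a subsequence

1


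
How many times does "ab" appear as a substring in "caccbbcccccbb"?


Searching for "ab" in "caccbbcccccbb"
Scanning each position:
  Position 0: "ca" => no
  Position 1: "ac" => no
  Position 2: "cc" => no
  Position 3: "cb" => no
  Position 4: "bb" => no
  Position 5: "bc" => no
  Position 6: "cc" => no
  Position 7: "cc" => no
  Position 8: "cc" => no
  Position 9: "cc" => no
  Position 10: "cb" => no
  Position 11: "bb" => no
Total occurrences: 0

0


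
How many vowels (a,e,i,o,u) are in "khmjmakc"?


Input: khmjmakc
Checking each character:
  'k' at position 0: consonant
  'h' at position 1: consonant
  'm' at position 2: consonant
  'j' at position 3: consonant
  'm' at position 4: consonant
  'a' at position 5: vowel (running total: 1)
  'k' at position 6: consonant
  'c' at position 7: consonant
Total vowels: 1

1


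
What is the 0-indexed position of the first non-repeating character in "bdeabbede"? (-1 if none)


Input: bdeabbede
Character frequencies:
  'a': 1
  'b': 3
  'd': 2
  'e': 3
Scanning left to right for freq == 1:
  Position 0 ('b'): freq=3, skip
  Position 1 ('d'): freq=2, skip
  Position 2 ('e'): freq=3, skip
  Position 3 ('a'): unique! => answer = 3

3


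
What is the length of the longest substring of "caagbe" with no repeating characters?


Input: "caagbe"
Sliding window (track last position of each char):
  Position 0 ('c'): window [0,0] length 1 -- new best
  Position 1 ('a'): window [0,1] length 2 -- new best
  Position 2 ('a'): repeat (last at 1), move window start to 2
  Position 2 ('a'): window [2,2] length 1
  Position 3 ('g'): window [2,3] length 2
  Position 4 ('b'): window [2,4] length 3 -- new best
  Position 5 ('e'): window [2,5] length 4 -- new best
Longest substring with no repeats: "agbe" with length 4

4


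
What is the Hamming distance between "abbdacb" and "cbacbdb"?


Comparing "abbdacb" and "cbacbdb" position by position:
  Position 0: 'a' vs 'c' => differ
  Position 1: 'b' vs 'b' => same
  Position 2: 'b' vs 'a' => differ
  Position 3: 'd' vs 'c' => differ
  Position 4: 'a' vs 'b' => differ
  Position 5: 'c' vs 'd' => differ
  Position 6: 'b' vs 'b' => same
Total differences (Hamming distance): 5

5


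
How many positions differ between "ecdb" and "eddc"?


Comparing "ecdb" and "eddc" position by position:
  Position 0: 'e' vs 'e' => same
  Position 1: 'c' vs 'd' => DIFFER
  Position 2: 'd' vs 'd' => same
  Position 3: 'b' vs 'c' => DIFFER
Positions that differ: 2

2


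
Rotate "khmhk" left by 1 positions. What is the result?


Input: "khmhk", rotate left by 1
First 1 characters: "k"
Remaining characters: "hmhk"
Concatenate remaining + first: "hmhk" + "k" = "hmhkk"

hmhkk


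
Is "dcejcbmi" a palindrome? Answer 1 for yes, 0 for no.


Input: dcejcbmi
Reversed: imbcjecd
  Compare pos 0 ('d') with pos 7 ('i'): MISMATCH
  Compare pos 1 ('c') with pos 6 ('m'): MISMATCH
  Compare pos 2 ('e') with pos 5 ('b'): MISMATCH
  Compare pos 3 ('j') with pos 4 ('c'): MISMATCH
Result: not a palindrome

0


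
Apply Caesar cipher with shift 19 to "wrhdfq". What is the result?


Caesar cipher: shift "wrhdfq" by 19
  'w' (pos 22) + 19 = pos 15 = 'p'
  'r' (pos 17) + 19 = pos 10 = 'k'
  'h' (pos 7) + 19 = pos 0 = 'a'
  'd' (pos 3) + 19 = pos 22 = 'w'
  'f' (pos 5) + 19 = pos 24 = 'y'
  'q' (pos 16) + 19 = pos 9 = 'j'
Result: pkawyj

pkawyj


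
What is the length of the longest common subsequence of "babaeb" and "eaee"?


LCS of "babaeb" and "eaee"
DP table:
           e    a    e    e
      0    0    0    0    0
  b   0    0    0    0    0
  a   0    0    1    1    1
  b   0    0    1    1    1
  a   0    0    1    1    1
  e   0    1    1    2    2
  b   0    1    1    2    2
LCS length = dp[6][4] = 2

2


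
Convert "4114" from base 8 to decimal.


Input: "4114" in base 8
Positional expansion:
  Digit '4' (value 4) x 8^3 = 2048
  Digit '1' (value 1) x 8^2 = 64
  Digit '1' (value 1) x 8^1 = 8
  Digit '4' (value 4) x 8^0 = 4
Sum = 2124

2124


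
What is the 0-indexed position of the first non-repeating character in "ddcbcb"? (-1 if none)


Input: ddcbcb
Character frequencies:
  'b': 2
  'c': 2
  'd': 2
Scanning left to right for freq == 1:
  Position 0 ('d'): freq=2, skip
  Position 1 ('d'): freq=2, skip
  Position 2 ('c'): freq=2, skip
  Position 3 ('b'): freq=2, skip
  Position 4 ('c'): freq=2, skip
  Position 5 ('b'): freq=2, skip
  No unique character found => answer = -1

-1


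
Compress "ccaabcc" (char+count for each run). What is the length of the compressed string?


Input: ccaabcc
Runs:
  'c' x 2 => "c2"
  'a' x 2 => "a2"
  'b' x 1 => "b1"
  'c' x 2 => "c2"
Compressed: "c2a2b1c2"
Compressed length: 8

8


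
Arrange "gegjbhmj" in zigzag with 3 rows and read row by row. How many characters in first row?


Zigzag "gegjbhmj" into 3 rows:
Placing characters:
  'g' => row 0
  'e' => row 1
  'g' => row 2
  'j' => row 1
  'b' => row 0
  'h' => row 1
  'm' => row 2
  'j' => row 1
Rows:
  Row 0: "gb"
  Row 1: "ejhj"
  Row 2: "gm"
First row length: 2

2


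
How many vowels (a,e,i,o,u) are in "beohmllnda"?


Input: beohmllnda
Checking each character:
  'b' at position 0: consonant
  'e' at position 1: vowel (running total: 1)
  'o' at position 2: vowel (running total: 2)
  'h' at position 3: consonant
  'm' at position 4: consonant
  'l' at position 5: consonant
  'l' at position 6: consonant
  'n' at position 7: consonant
  'd' at position 8: consonant
  'a' at position 9: vowel (running total: 3)
Total vowels: 3

3


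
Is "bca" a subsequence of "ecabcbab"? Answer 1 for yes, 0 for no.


Check if "bca" is a subsequence of "ecabcbab"
Greedy scan:
  Position 0 ('e'): no match needed
  Position 1 ('c'): no match needed
  Position 2 ('a'): no match needed
  Position 3 ('b'): matches sub[0] = 'b'
  Position 4 ('c'): matches sub[1] = 'c'
  Position 5 ('b'): no match needed
  Position 6 ('a'): matches sub[2] = 'a'
  Position 7 ('b'): no match needed
All 3 characters matched => is a subsequence

1


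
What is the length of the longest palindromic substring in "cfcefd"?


Input: "cfcefd"
Checking substrings for palindromes:
  [0:3] "cfc" (len 3) => palindrome
Longest palindromic substring: "cfc" with length 3

3


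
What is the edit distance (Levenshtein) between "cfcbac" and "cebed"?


Computing edit distance: "cfcbac" -> "cebed"
DP table:
           c    e    b    e    d
      0    1    2    3    4    5
  c   1    0    1    2    3    4
  f   2    1    1    2    3    4
  c   3    2    2    2    3    4
  b   4    3    3    2    3    4
  a   5    4    4    3    3    4
  c   6    5    5    4    4    4
Edit distance = dp[6][5] = 4

4


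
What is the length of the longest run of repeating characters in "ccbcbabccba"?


Input: "ccbcbabccba"
Scanning for longest run:
  Position 1 ('c'): continues run of 'c', length=2
  Position 2 ('b'): new char, reset run to 1
  Position 3 ('c'): new char, reset run to 1
  Position 4 ('b'): new char, reset run to 1
  Position 5 ('a'): new char, reset run to 1
  Position 6 ('b'): new char, reset run to 1
  Position 7 ('c'): new char, reset run to 1
  Position 8 ('c'): continues run of 'c', length=2
  Position 9 ('b'): new char, reset run to 1
  Position 10 ('a'): new char, reset run to 1
Longest run: 'c' with length 2

2


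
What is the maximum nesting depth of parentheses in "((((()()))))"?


Input: "((((()()))))"
Tracking depth:
  Position 0 '(': depth becomes 1
  Position 1 '(': depth becomes 2
  Position 2 '(': depth becomes 3
  Position 3 '(': depth becomes 4
  Position 4 '(': depth becomes 5
  Position 5 ')': depth becomes 4
  Position 6 '(': depth becomes 5
  Position 7 ')': depth becomes 4
  Position 8 ')': depth becomes 3
  Position 9 ')': depth becomes 2
  Position 10 ')': depth becomes 1
  Position 11 ')': depth becomes 0
Maximum depth reached: 5

5


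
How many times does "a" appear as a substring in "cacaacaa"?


Searching for "a" in "cacaacaa"
Scanning each position:
  Position 0: "c" => no
  Position 1: "a" => MATCH
  Position 2: "c" => no
  Position 3: "a" => MATCH
  Position 4: "a" => MATCH
  Position 5: "c" => no
  Position 6: "a" => MATCH
  Position 7: "a" => MATCH
Total occurrences: 5

5


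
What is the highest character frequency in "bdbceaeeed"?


Input: bdbceaeeed
Character counts:
  'a': 1
  'b': 2
  'c': 1
  'd': 2
  'e': 4
Maximum frequency: 4

4


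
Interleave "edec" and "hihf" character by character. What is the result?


Interleaving "edec" and "hihf":
  Position 0: 'e' from first, 'h' from second => "eh"
  Position 1: 'd' from first, 'i' from second => "di"
  Position 2: 'e' from first, 'h' from second => "eh"
  Position 3: 'c' from first, 'f' from second => "cf"
Result: ehdiehcf

ehdiehcf


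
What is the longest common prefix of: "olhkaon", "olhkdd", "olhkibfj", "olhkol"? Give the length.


Words: olhkaon, olhkdd, olhkibfj, olhkol
  Position 0: all 'o' => match
  Position 1: all 'l' => match
  Position 2: all 'h' => match
  Position 3: all 'k' => match
  Position 4: ('a', 'd', 'i', 'o') => mismatch, stop
LCP = "olhk" (length 4)

4


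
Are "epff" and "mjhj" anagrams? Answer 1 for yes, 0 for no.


Strings: "epff", "mjhj"
Sorted first:  effp
Sorted second: hjjm
Differ at position 0: 'e' vs 'h' => not anagrams

0


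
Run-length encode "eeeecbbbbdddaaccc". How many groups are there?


Input: eeeecbbbbdddaaccc
Scanning for consecutive runs:
  Group 1: 'e' x 4 (positions 0-3)
  Group 2: 'c' x 1 (positions 4-4)
  Group 3: 'b' x 4 (positions 5-8)
  Group 4: 'd' x 3 (positions 9-11)
  Group 5: 'a' x 2 (positions 12-13)
  Group 6: 'c' x 3 (positions 14-16)
Total groups: 6

6


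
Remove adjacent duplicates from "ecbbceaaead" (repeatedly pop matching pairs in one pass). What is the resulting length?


Input: ecbbceaaead
Stack-based adjacent duplicate removal:
  Read 'e': push. Stack: e
  Read 'c': push. Stack: ec
  Read 'b': push. Stack: ecb
  Read 'b': matches stack top 'b' => pop. Stack: ec
  Read 'c': matches stack top 'c' => pop. Stack: e
  Read 'e': matches stack top 'e' => pop. Stack: (empty)
  Read 'a': push. Stack: a
  Read 'a': matches stack top 'a' => pop. Stack: (empty)
  Read 'e': push. Stack: e
  Read 'a': push. Stack: ea
  Read 'd': push. Stack: ead
Final stack: "ead" (length 3)

3


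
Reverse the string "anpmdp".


Input: anpmdp
Reading characters right to left:
  Position 5: 'p'
  Position 4: 'd'
  Position 3: 'm'
  Position 2: 'p'
  Position 1: 'n'
  Position 0: 'a'
Reversed: pdmpna

pdmpna


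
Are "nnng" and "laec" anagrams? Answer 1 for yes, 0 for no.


Strings: "nnng", "laec"
Sorted first:  gnnn
Sorted second: acel
Differ at position 0: 'g' vs 'a' => not anagrams

0


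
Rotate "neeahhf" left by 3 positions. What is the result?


Input: "neeahhf", rotate left by 3
First 3 characters: "nee"
Remaining characters: "ahhf"
Concatenate remaining + first: "ahhf" + "nee" = "ahhfnee"

ahhfnee


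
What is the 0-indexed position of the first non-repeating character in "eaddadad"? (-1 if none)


Input: eaddadad
Character frequencies:
  'a': 3
  'd': 4
  'e': 1
Scanning left to right for freq == 1:
  Position 0 ('e'): unique! => answer = 0

0


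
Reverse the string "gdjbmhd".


Input: gdjbmhd
Reading characters right to left:
  Position 6: 'd'
  Position 5: 'h'
  Position 4: 'm'
  Position 3: 'b'
  Position 2: 'j'
  Position 1: 'd'
  Position 0: 'g'
Reversed: dhmbjdg

dhmbjdg


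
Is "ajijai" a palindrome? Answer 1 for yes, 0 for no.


Input: ajijai
Reversed: iajija
  Compare pos 0 ('a') with pos 5 ('i'): MISMATCH
  Compare pos 1 ('j') with pos 4 ('a'): MISMATCH
  Compare pos 2 ('i') with pos 3 ('j'): MISMATCH
Result: not a palindrome

0


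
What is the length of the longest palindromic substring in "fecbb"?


Input: "fecbb"
Checking substrings for palindromes:
  [3:5] "bb" (len 2) => palindrome
Longest palindromic substring: "bb" with length 2

2


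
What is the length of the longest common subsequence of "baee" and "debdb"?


LCS of "baee" and "debdb"
DP table:
           d    e    b    d    b
      0    0    0    0    0    0
  b   0    0    0    1    1    1
  a   0    0    0    1    1    1
  e   0    0    1    1    1    1
  e   0    0    1    1    1    1
LCS length = dp[4][5] = 1

1


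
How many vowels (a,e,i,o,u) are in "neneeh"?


Input: neneeh
Checking each character:
  'n' at position 0: consonant
  'e' at position 1: vowel (running total: 1)
  'n' at position 2: consonant
  'e' at position 3: vowel (running total: 2)
  'e' at position 4: vowel (running total: 3)
  'h' at position 5: consonant
Total vowels: 3

3


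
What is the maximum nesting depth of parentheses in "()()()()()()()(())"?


Input: "()()()()()()()(())"
Tracking depth:
  Position 0 '(': depth becomes 1
  Position 1 ')': depth becomes 0
  Position 2 '(': depth becomes 1
  Position 3 ')': depth becomes 0
  Position 4 '(': depth becomes 1
  Position 5 ')': depth becomes 0
  Position 6 '(': depth becomes 1
  Position 7 ')': depth becomes 0
  Position 8 '(': depth becomes 1
  Position 9 ')': depth becomes 0
  Position 10 '(': depth becomes 1
  Position 11 ')': depth becomes 0
  Position 12 '(': depth becomes 1
  Position 13 ')': depth becomes 0
  Position 14 '(': depth becomes 1
  Position 15 '(': depth becomes 2
  Position 16 ')': depth becomes 1
  Position 17 ')': depth becomes 0
Maximum depth reached: 2

2


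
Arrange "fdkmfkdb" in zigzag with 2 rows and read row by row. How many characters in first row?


Zigzag "fdkmfkdb" into 2 rows:
Placing characters:
  'f' => row 0
  'd' => row 1
  'k' => row 0
  'm' => row 1
  'f' => row 0
  'k' => row 1
  'd' => row 0
  'b' => row 1
Rows:
  Row 0: "fkfd"
  Row 1: "dmkb"
First row length: 4

4


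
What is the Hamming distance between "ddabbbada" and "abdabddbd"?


Comparing "ddabbbada" and "abdabddbd" position by position:
  Position 0: 'd' vs 'a' => differ
  Position 1: 'd' vs 'b' => differ
  Position 2: 'a' vs 'd' => differ
  Position 3: 'b' vs 'a' => differ
  Position 4: 'b' vs 'b' => same
  Position 5: 'b' vs 'd' => differ
  Position 6: 'a' vs 'd' => differ
  Position 7: 'd' vs 'b' => differ
  Position 8: 'a' vs 'd' => differ
Total differences (Hamming distance): 8

8


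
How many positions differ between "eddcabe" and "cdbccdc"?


Comparing "eddcabe" and "cdbccdc" position by position:
  Position 0: 'e' vs 'c' => DIFFER
  Position 1: 'd' vs 'd' => same
  Position 2: 'd' vs 'b' => DIFFER
  Position 3: 'c' vs 'c' => same
  Position 4: 'a' vs 'c' => DIFFER
  Position 5: 'b' vs 'd' => DIFFER
  Position 6: 'e' vs 'c' => DIFFER
Positions that differ: 5

5


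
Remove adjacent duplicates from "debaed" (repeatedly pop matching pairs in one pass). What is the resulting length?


Input: debaed
Stack-based adjacent duplicate removal:
  Read 'd': push. Stack: d
  Read 'e': push. Stack: de
  Read 'b': push. Stack: deb
  Read 'a': push. Stack: deba
  Read 'e': push. Stack: debae
  Read 'd': push. Stack: debaed
Final stack: "debaed" (length 6)

6


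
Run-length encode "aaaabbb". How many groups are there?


Input: aaaabbb
Scanning for consecutive runs:
  Group 1: 'a' x 4 (positions 0-3)
  Group 2: 'b' x 3 (positions 4-6)
Total groups: 2

2


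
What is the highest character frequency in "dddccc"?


Input: dddccc
Character counts:
  'c': 3
  'd': 3
Maximum frequency: 3

3


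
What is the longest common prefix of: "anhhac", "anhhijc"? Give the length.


Words: anhhac, anhhijc
  Position 0: all 'a' => match
  Position 1: all 'n' => match
  Position 2: all 'h' => match
  Position 3: all 'h' => match
  Position 4: ('a', 'i') => mismatch, stop
LCP = "anhh" (length 4)

4


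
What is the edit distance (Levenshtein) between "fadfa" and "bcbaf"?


Computing edit distance: "fadfa" -> "bcbaf"
DP table:
           b    c    b    a    f
      0    1    2    3    4    5
  f   1    1    2    3    4    4
  a   2    2    2    3    3    4
  d   3    3    3    3    4    4
  f   4    4    4    4    4    4
  a   5    5    5    5    4    5
Edit distance = dp[5][5] = 5

5


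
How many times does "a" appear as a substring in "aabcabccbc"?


Searching for "a" in "aabcabccbc"
Scanning each position:
  Position 0: "a" => MATCH
  Position 1: "a" => MATCH
  Position 2: "b" => no
  Position 3: "c" => no
  Position 4: "a" => MATCH
  Position 5: "b" => no
  Position 6: "c" => no
  Position 7: "c" => no
  Position 8: "b" => no
  Position 9: "c" => no
Total occurrences: 3

3


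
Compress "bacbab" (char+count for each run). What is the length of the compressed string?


Input: bacbab
Runs:
  'b' x 1 => "b1"
  'a' x 1 => "a1"
  'c' x 1 => "c1"
  'b' x 1 => "b1"
  'a' x 1 => "a1"
  'b' x 1 => "b1"
Compressed: "b1a1c1b1a1b1"
Compressed length: 12

12


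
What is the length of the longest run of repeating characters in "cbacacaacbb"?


Input: "cbacacaacbb"
Scanning for longest run:
  Position 1 ('b'): new char, reset run to 1
  Position 2 ('a'): new char, reset run to 1
  Position 3 ('c'): new char, reset run to 1
  Position 4 ('a'): new char, reset run to 1
  Position 5 ('c'): new char, reset run to 1
  Position 6 ('a'): new char, reset run to 1
  Position 7 ('a'): continues run of 'a', length=2
  Position 8 ('c'): new char, reset run to 1
  Position 9 ('b'): new char, reset run to 1
  Position 10 ('b'): continues run of 'b', length=2
Longest run: 'a' with length 2

2


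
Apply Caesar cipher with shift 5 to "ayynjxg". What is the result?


Caesar cipher: shift "ayynjxg" by 5
  'a' (pos 0) + 5 = pos 5 = 'f'
  'y' (pos 24) + 5 = pos 3 = 'd'
  'y' (pos 24) + 5 = pos 3 = 'd'
  'n' (pos 13) + 5 = pos 18 = 's'
  'j' (pos 9) + 5 = pos 14 = 'o'
  'x' (pos 23) + 5 = pos 2 = 'c'
  'g' (pos 6) + 5 = pos 11 = 'l'
Result: fddsocl

fddsocl


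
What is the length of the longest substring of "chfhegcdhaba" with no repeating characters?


Input: "chfhegcdhaba"
Sliding window (track last position of each char):
  Position 0 ('c'): window [0,0] length 1 -- new best
  Position 1 ('h'): window [0,1] length 2 -- new best
  Position 2 ('f'): window [0,2] length 3 -- new best
  Position 3 ('h'): repeat (last at 1), move window start to 2
  Position 3 ('h'): window [2,3] length 2
  Position 4 ('e'): window [2,4] length 3
  Position 5 ('g'): window [2,5] length 4 -- new best
  Position 6 ('c'): window [2,6] length 5 -- new best
  Position 7 ('d'): window [2,7] length 6 -- new best
  Position 8 ('h'): repeat (last at 3), move window start to 4
  Position 8 ('h'): window [4,8] length 5
  Position 9 ('a'): window [4,9] length 6
  Position 10 ('b'): window [4,10] length 7 -- new best
  Position 11 ('a'): repeat (last at 9), move window start to 10
  Position 11 ('a'): window [10,11] length 2
Longest substring with no repeats: "egcdhab" with length 7

7


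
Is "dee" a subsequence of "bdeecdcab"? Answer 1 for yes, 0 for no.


Check if "dee" is a subsequence of "bdeecdcab"
Greedy scan:
  Position 0 ('b'): no match needed
  Position 1 ('d'): matches sub[0] = 'd'
  Position 2 ('e'): matches sub[1] = 'e'
  Position 3 ('e'): matches sub[2] = 'e'
  Position 4 ('c'): no match needed
  Position 5 ('d'): no match needed
  Position 6 ('c'): no match needed
  Position 7 ('a'): no match needed
  Position 8 ('b'): no match needed
All 3 characters matched => is a subsequence

1


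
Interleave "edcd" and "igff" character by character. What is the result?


Interleaving "edcd" and "igff":
  Position 0: 'e' from first, 'i' from second => "ei"
  Position 1: 'd' from first, 'g' from second => "dg"
  Position 2: 'c' from first, 'f' from second => "cf"
  Position 3: 'd' from first, 'f' from second => "df"
Result: eidgcfdf

eidgcfdf


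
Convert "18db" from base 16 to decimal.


Input: "18db" in base 16
Positional expansion:
  Digit '1' (value 1) x 16^3 = 4096
  Digit '8' (value 8) x 16^2 = 2048
  Digit 'd' (value 13) x 16^1 = 208
  Digit 'b' (value 11) x 16^0 = 11
Sum = 6363

6363
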